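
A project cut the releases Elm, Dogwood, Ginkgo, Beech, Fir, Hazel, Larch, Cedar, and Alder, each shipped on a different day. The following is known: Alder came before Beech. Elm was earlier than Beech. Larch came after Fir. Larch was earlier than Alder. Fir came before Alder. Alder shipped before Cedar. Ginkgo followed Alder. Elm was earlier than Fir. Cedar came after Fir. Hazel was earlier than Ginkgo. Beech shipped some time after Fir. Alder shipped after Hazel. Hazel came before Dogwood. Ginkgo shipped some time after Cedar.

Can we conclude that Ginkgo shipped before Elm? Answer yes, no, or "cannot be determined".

no

Tracing the constraints gives Elm → Fir → Cedar → Ginkgo, so Elm must come before Ginkgo.
That means Ginkgo cannot be before Elm.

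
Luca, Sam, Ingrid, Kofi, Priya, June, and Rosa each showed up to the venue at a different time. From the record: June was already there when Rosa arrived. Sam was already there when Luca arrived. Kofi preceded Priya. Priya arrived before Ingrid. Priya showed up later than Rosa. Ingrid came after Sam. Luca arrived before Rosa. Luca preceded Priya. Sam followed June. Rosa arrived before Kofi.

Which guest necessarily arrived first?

June has a chain of constraints placing them before every other guest, so June must be first.

June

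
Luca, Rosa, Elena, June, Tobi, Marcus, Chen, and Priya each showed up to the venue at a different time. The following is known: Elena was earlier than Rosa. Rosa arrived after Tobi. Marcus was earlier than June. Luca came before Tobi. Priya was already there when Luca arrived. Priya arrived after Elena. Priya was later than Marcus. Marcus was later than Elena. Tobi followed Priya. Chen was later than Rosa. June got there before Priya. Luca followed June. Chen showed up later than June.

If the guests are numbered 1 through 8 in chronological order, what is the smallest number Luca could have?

Elena, June, Marcus, and Priya must all come before Luca — 4 forced predecessors.
Nothing else is forced ahead of Luca, so their earliest slot is position 4 + 1 = 5.

5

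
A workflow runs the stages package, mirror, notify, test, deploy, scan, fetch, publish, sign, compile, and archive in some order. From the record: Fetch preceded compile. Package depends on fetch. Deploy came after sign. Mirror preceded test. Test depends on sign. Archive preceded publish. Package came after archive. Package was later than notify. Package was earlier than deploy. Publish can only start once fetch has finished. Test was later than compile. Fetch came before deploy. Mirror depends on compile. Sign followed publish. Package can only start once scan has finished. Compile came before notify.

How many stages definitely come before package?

Directly stated before package: archive, fetch, notify, and scan.
Compile reaches package via compile → notify → package.
No chain forces deploy (or any of the others) ahead of package.
That's archive, compile, fetch, notify, and scan — 5 in all.

5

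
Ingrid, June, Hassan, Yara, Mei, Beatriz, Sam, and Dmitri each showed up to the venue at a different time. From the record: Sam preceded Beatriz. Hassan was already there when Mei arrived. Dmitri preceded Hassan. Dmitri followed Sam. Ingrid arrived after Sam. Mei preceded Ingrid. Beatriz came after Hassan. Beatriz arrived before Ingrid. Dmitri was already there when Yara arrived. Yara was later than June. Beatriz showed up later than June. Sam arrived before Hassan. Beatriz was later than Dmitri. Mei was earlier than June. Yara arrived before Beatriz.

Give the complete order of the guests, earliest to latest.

Sam, Dmitri, Hassan, Mei, June, Yara, Beatriz, Ingrid

The constraints fix every adjacent pair, so only one ordering works:
Sam → Dmitri → Hassan → Mei → June → Yara → Beatriz → Ingrid.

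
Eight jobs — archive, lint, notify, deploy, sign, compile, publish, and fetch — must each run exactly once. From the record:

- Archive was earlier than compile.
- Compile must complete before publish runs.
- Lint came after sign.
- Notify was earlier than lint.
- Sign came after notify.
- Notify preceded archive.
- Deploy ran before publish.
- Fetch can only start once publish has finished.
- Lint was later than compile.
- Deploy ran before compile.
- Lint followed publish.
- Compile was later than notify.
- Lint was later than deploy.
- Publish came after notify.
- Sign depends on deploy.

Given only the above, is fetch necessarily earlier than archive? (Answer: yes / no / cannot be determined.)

Tracing the constraints gives archive → compile → publish → fetch, so archive must come before fetch.
That means fetch cannot be before archive.

no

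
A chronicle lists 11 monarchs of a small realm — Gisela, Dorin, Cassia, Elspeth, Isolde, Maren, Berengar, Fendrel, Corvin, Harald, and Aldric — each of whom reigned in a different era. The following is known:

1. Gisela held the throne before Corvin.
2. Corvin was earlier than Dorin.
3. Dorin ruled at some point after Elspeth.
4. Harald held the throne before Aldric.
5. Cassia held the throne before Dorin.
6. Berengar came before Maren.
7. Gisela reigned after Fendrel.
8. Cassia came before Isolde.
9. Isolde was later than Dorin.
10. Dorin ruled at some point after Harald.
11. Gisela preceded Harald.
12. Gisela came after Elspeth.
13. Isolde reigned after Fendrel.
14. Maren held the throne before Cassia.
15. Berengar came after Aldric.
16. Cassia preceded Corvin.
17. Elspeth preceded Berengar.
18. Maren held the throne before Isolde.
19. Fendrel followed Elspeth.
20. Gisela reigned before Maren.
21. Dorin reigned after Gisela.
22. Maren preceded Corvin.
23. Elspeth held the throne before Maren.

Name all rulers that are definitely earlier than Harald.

Elspeth, Fendrel, Gisela

Directly stated before Harald: Gisela.
Elspeth reaches Harald via Elspeth → Gisela → Harald.
Fendrel reaches Harald via Fendrel → Gisela → Harald.
No chain forces Aldric (or any of the others) ahead of Harald.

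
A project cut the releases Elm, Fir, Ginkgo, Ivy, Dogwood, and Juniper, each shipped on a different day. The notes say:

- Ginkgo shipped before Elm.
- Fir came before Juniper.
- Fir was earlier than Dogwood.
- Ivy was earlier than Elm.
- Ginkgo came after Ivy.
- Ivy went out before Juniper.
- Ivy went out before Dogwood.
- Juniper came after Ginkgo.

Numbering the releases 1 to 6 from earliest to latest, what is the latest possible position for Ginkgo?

4

Ginkgo must come before Elm and Juniper — 2 releases forced after it.
Everything else can be placed before Ginkgo in some valid order, so Ginkgo can sit as late as position 6 − 2 = 4.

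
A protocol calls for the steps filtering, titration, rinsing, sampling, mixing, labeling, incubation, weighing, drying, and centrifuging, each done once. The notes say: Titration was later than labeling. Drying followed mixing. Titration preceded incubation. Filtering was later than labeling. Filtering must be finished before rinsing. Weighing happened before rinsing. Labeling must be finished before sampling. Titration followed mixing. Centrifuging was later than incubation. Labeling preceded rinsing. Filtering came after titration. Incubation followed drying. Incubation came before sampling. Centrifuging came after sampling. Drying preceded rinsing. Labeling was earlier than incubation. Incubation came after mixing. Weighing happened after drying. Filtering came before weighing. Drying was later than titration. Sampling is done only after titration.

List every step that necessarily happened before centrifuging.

Directly stated before centrifuging: incubation and sampling.
Drying reaches centrifuging via drying → incubation → centrifuging.
Labeling reaches centrifuging via labeling → sampling → centrifuging.
Mixing reaches centrifuging via mixing → incubation → centrifuging.
Likewise titration reaches centrifuging by chaining the stated constraints.

drying, incubation, labeling, mixing, sampling, titration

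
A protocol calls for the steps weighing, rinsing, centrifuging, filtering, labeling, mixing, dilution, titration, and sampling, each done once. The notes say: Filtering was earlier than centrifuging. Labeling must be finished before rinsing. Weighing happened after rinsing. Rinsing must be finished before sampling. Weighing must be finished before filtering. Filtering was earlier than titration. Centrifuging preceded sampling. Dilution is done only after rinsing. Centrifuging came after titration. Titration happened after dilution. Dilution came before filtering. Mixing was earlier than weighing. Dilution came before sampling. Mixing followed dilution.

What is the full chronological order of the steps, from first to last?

The constraints fix every adjacent pair, so only one ordering works:
labeling → rinsing → dilution → mixing → weighing → filtering → titration → centrifuging → sampling.

labeling, rinsing, dilution, mixing, weighing, filtering, titration, centrifuging, sampling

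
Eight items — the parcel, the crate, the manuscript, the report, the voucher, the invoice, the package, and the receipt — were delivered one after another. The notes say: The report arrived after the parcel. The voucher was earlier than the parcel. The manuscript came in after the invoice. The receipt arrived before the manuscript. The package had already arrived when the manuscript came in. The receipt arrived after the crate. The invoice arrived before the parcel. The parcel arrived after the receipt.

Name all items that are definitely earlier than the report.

the crate, the invoice, the parcel, the receipt, the voucher

Directly stated before the report: the parcel.
The crate reaches the report via the crate → the receipt → the parcel → the report.
The invoice reaches the report via the invoice → the parcel → the report.
The receipt reaches the report via the receipt → the parcel → the report.
Likewise the voucher reaches the report by chaining the stated constraints.
No chain forces the package (or any of the others) ahead of the report.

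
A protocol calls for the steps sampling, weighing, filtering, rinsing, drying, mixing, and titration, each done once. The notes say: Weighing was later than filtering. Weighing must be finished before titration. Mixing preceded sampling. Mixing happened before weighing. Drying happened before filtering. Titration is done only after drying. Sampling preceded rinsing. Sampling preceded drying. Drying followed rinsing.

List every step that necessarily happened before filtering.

Directly stated before filtering: drying.
Mixing reaches filtering via mixing → sampling → drying → filtering.
Rinsing reaches filtering via rinsing → drying → filtering.
Sampling reaches filtering via sampling → drying → filtering.
No chain forces weighing (or any of the others) ahead of filtering.

drying, mixing, rinsing, sampling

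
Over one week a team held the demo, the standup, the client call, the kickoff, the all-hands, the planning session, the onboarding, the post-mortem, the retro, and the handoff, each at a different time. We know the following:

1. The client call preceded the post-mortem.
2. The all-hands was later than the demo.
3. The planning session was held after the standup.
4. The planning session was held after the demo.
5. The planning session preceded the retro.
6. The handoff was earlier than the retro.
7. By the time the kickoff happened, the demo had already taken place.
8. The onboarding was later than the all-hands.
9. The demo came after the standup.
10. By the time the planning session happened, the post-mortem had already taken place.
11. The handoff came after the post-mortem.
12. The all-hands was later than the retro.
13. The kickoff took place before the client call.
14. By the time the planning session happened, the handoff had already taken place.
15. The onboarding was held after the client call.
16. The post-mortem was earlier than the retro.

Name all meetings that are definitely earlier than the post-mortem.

Directly stated before the post-mortem: the client call.
The demo reaches the post-mortem via the demo → the kickoff → the client call → the post-mortem.
The kickoff reaches the post-mortem via the kickoff → the client call → the post-mortem.
The standup reaches the post-mortem via the standup → the demo → the kickoff → the client call → the post-mortem.
No chain forces the planning session (or any of the others) ahead of the post-mortem.

the client call, the demo, the kickoff, the standup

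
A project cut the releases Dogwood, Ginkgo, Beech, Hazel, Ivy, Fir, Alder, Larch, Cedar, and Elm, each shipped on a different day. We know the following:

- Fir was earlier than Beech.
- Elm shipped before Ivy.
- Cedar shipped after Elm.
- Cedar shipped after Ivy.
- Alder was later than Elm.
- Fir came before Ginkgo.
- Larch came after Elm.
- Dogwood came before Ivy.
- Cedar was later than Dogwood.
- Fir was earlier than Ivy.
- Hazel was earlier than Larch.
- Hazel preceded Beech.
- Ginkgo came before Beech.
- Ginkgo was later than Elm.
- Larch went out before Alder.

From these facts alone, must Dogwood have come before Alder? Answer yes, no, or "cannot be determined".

cannot be determined

No chain of stated constraints runs from Dogwood to Alder, and none runs from Alder to Dogwood either.
So the relative order of Dogwood and Alder is not fixed by the given facts.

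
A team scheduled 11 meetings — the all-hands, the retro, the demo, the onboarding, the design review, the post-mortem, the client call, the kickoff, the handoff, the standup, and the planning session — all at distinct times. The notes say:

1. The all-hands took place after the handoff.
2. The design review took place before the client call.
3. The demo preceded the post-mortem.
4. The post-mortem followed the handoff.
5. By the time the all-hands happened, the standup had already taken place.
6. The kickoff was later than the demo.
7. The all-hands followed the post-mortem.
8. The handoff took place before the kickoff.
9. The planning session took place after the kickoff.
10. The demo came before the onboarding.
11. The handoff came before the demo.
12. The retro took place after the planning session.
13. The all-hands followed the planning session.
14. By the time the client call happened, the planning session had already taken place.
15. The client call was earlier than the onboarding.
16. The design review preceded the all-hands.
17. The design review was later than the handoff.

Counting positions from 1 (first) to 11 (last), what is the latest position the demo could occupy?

4

The demo must come before the all-hands, the client call, the kickoff, the onboarding, the planning session, the post-mortem, and the retro — 7 meetings forced after it.
Everything else can be placed before the demo in some valid order, so the demo can sit as late as position 11 − 7 = 4.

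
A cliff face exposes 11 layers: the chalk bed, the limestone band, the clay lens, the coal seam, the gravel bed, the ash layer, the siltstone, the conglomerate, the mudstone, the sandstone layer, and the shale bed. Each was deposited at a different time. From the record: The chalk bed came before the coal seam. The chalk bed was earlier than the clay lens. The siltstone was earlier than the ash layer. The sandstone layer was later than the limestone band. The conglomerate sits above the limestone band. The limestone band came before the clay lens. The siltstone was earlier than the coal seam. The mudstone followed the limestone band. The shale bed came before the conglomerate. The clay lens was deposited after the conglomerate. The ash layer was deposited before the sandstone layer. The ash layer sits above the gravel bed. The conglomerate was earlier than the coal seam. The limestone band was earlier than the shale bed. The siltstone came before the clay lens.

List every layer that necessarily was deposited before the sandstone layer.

Directly stated before the sandstone layer: the ash layer and the limestone band.
The gravel bed reaches the sandstone layer via the gravel bed → the ash layer → the sandstone layer.
The siltstone reaches the sandstone layer via the siltstone → the ash layer → the sandstone layer.

the ash layer, the gravel bed, the limestone band, the siltstone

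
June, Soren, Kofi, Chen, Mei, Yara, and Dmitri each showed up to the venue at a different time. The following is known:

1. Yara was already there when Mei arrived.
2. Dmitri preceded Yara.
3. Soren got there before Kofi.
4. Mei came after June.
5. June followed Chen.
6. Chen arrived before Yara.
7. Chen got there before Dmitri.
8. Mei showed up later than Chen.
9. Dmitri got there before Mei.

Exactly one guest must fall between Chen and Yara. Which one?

Tracing the constraints gives Chen → Dmitri → Yara, so Dmitri sits after Chen and before Yara.
No other guest is forced both after Chen and before Yara.

Dmitri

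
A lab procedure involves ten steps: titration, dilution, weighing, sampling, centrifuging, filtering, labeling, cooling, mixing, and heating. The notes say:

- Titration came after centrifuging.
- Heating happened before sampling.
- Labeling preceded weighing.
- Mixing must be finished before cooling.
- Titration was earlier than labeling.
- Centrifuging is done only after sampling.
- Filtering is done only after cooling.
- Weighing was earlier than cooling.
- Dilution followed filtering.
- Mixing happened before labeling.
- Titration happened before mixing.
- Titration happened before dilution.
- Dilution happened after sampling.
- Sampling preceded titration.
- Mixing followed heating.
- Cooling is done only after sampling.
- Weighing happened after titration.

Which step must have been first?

Heating has a chain of constraints placing it before every other step, so heating must be first.

heating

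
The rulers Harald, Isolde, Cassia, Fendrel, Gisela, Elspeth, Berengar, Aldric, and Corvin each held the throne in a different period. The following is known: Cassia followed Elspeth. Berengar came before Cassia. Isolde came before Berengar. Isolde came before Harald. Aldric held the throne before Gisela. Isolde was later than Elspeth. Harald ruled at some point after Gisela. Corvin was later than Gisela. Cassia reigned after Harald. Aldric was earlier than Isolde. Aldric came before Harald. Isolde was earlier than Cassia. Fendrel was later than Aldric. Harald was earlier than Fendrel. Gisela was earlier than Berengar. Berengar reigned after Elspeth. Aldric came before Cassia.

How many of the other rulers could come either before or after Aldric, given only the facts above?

Forced after Aldric: Berengar, Cassia, Corvin, Fendrel, Gisela, Harald, and Isolde.
That leaves Elspeth with no forced order relative to Aldric — 1.

1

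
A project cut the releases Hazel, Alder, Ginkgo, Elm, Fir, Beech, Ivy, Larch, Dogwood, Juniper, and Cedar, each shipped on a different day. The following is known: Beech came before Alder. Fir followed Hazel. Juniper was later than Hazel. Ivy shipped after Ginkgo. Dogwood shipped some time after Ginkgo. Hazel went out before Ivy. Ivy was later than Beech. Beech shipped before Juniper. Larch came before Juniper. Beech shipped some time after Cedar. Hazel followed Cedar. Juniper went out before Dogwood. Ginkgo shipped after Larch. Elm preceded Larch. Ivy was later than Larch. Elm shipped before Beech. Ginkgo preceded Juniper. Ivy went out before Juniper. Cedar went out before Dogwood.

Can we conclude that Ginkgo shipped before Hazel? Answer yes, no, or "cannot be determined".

No chain of stated constraints runs from Ginkgo to Hazel, and none runs from Hazel to Ginkgo either.
So the relative order of Ginkgo and Hazel is not fixed by the given facts.

cannot be determined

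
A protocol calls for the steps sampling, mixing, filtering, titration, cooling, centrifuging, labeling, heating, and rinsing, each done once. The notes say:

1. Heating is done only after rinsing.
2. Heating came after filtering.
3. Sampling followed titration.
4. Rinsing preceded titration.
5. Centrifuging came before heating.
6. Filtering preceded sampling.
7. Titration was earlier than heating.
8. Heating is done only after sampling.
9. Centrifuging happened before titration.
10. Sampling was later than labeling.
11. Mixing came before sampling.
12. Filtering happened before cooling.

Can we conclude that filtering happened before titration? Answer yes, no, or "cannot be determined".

cannot be determined

No chain of stated constraints runs from filtering to titration, and none runs from titration to filtering either.
So the relative order of filtering and titration is not fixed by the given facts.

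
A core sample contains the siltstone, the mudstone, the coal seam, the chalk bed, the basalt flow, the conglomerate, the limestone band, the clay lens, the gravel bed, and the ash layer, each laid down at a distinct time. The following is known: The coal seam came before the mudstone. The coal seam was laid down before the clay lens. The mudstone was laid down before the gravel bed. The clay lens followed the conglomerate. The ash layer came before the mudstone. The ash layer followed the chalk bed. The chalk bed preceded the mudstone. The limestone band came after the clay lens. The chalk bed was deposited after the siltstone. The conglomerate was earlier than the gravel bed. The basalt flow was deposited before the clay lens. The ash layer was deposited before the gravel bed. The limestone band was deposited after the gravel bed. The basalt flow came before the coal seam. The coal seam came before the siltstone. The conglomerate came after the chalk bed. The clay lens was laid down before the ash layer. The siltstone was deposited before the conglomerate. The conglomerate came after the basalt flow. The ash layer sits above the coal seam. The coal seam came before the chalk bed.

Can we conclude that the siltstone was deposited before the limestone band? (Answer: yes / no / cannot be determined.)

Chain the constraints: the siltstone → the conglomerate → the clay lens → the limestone band. Each link is directly stated, so the siltstone comes before the limestone band.

yes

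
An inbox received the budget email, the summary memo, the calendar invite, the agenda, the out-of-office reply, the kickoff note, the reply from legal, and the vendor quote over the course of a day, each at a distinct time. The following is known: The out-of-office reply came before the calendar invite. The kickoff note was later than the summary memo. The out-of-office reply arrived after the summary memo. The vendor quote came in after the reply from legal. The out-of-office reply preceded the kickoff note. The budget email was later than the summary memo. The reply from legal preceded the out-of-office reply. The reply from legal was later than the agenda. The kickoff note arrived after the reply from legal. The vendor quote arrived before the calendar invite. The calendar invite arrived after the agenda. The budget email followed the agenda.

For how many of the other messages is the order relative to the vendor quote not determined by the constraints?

Forced before the vendor quote: the agenda and the reply from legal; forced after the vendor quote: the calendar invite.
That leaves the budget email, the kickoff note, the out-of-office reply, and the summary memo with no forced order relative to the vendor quote — 4.

4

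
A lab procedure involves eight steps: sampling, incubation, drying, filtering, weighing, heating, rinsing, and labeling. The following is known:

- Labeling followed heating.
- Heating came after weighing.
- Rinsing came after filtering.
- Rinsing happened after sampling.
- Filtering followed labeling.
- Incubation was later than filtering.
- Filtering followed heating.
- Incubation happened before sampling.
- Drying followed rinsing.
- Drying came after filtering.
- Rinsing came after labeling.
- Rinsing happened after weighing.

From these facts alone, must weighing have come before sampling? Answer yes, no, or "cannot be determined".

Chain the constraints: weighing → heating → filtering → incubation → sampling. Each link is directly stated, so weighing comes before sampling.

yes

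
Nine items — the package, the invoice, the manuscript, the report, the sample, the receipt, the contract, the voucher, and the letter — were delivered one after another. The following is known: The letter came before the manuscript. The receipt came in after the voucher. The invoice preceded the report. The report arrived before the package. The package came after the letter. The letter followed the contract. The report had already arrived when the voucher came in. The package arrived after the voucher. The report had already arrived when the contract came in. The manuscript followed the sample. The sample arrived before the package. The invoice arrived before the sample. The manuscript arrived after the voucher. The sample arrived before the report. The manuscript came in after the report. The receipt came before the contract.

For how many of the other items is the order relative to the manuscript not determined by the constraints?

1

Forced before the manuscript: the contract, the invoice, the letter, the receipt, the report, the sample, and the voucher.
That leaves the package with no forced order relative to the manuscript — 1.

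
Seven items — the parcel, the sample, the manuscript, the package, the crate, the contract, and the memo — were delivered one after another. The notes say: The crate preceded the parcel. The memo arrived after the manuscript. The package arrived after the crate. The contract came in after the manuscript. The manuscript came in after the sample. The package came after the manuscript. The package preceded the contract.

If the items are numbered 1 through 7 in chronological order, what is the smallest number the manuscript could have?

2

The sample must come before the manuscript — 1 forced predecessor.
Nothing else is forced ahead of the manuscript, so its earliest slot is position 1 + 1 = 2.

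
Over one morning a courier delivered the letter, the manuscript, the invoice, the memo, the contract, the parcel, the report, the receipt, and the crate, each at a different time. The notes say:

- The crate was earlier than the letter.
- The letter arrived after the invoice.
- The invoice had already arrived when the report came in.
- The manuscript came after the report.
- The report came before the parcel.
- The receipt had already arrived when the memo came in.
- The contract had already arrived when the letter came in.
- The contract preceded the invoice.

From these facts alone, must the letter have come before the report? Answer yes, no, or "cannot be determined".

No chain of stated constraints runs from the letter to the report, and none runs from the report to the letter either.
So the relative order of the letter and the report is not fixed by the given facts.

cannot be determined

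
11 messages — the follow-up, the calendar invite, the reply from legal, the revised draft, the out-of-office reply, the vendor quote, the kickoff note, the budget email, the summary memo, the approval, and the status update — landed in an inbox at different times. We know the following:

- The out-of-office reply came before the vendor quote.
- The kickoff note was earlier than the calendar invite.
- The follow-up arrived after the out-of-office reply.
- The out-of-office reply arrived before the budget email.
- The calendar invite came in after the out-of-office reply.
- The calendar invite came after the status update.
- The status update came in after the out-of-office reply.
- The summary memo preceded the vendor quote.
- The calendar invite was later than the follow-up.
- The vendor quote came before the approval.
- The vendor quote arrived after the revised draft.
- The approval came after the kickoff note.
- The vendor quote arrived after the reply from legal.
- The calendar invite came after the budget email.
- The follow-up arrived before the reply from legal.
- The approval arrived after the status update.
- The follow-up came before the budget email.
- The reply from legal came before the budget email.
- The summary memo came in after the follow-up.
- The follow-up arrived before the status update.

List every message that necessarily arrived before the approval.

Directly stated before the approval: the kickoff note, the status update, and the vendor quote.
The follow-up reaches the approval via the follow-up → the status update → the approval.
The out-of-office reply reaches the approval via the out-of-office reply → the status update → the approval.
The reply from legal reaches the approval via the reply from legal → the vendor quote → the approval.
Likewise the revised draft and the summary memo each reach the approval by chaining the stated constraints.

the follow-up, the kickoff note, the out-of-office reply, the reply from legal, the revised draft, the status update, the summary memo, the vendor quote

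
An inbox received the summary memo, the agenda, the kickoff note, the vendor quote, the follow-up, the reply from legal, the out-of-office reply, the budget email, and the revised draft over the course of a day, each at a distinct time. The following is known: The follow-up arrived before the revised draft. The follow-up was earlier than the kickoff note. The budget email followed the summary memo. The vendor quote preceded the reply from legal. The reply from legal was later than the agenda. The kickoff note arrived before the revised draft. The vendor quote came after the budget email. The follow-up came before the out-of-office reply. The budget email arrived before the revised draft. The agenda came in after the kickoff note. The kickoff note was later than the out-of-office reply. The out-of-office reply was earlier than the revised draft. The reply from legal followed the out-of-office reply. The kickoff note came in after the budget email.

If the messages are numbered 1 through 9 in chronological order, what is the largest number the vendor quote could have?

8

The vendor quote must come before the reply from legal — 1 message forced after it.
Everything else can be placed before the vendor quote in some valid order, so the vendor quote can sit as late as position 9 − 1 = 8.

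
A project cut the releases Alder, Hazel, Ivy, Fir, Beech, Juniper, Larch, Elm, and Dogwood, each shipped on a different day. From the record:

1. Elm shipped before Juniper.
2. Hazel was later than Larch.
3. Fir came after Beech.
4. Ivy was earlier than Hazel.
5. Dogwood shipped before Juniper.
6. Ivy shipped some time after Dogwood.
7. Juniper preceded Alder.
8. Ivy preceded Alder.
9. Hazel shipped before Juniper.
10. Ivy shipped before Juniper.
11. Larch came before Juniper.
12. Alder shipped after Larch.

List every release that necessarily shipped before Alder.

Dogwood, Elm, Hazel, Ivy, Juniper, Larch

Directly stated before Alder: Ivy, Juniper, and Larch.
Dogwood reaches Alder via Dogwood → Juniper → Alder.
Elm reaches Alder via Elm → Juniper → Alder.
Hazel reaches Alder via Hazel → Juniper → Alder.
No chain forces Fir (or any of the others) ahead of Alder.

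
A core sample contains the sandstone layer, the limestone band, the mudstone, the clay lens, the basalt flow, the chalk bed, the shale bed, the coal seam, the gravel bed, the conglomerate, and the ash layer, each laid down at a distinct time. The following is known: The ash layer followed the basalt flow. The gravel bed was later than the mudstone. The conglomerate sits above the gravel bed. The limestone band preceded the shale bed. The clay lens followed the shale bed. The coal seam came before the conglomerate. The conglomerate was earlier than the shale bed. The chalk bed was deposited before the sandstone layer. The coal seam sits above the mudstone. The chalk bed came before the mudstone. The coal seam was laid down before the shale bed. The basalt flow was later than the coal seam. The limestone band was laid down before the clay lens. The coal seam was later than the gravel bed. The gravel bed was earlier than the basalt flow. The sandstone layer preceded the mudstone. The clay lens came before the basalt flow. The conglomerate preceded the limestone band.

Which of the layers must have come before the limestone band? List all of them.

Directly stated before the limestone band: the conglomerate.
The chalk bed reaches the limestone band via the chalk bed → the mudstone → the coal seam → the conglomerate → the limestone band.
The coal seam reaches the limestone band via the coal seam → the conglomerate → the limestone band.
The gravel bed reaches the limestone band via the gravel bed → the conglomerate → the limestone band.
Likewise the mudstone and the sandstone layer each reach the limestone band by chaining the stated constraints.
No chain forces the basalt flow (or any of the others) ahead of the limestone band.

the chalk bed, the coal seam, the conglomerate, the gravel bed, the mudstone, the sandstone layer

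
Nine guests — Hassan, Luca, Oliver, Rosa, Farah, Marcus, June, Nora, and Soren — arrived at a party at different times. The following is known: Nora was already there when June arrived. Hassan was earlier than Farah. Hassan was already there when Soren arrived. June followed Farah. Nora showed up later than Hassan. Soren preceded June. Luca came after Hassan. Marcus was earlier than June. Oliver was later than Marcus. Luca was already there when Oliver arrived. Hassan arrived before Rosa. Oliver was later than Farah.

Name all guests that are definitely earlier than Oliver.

Directly stated before Oliver: Farah, Luca, and Marcus.
Hassan reaches Oliver via Hassan → Luca → Oliver.
No chain forces Nora (or any of the others) ahead of Oliver.

Farah, Hassan, Luca, Marcus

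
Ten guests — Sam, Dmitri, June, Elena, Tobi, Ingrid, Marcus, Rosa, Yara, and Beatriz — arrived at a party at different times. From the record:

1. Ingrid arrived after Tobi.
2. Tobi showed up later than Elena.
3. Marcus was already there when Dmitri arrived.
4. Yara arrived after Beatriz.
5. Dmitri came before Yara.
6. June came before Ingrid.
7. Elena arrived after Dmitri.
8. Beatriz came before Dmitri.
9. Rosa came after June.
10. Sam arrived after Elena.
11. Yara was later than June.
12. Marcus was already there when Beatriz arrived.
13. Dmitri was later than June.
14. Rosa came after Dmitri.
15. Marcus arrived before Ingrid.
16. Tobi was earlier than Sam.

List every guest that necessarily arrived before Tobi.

Beatriz, Dmitri, Elena, June, Marcus

Directly stated before Tobi: Elena.
Beatriz reaches Tobi via Beatriz → Dmitri → Elena → Tobi.
Dmitri reaches Tobi via Dmitri → Elena → Tobi.
June reaches Tobi via June → Dmitri → Elena → Tobi.
Likewise Marcus reaches Tobi by chaining the stated constraints.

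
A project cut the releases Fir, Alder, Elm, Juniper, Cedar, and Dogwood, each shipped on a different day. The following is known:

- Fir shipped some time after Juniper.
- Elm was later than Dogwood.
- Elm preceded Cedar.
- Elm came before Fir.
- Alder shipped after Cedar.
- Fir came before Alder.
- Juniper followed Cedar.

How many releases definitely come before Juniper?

3

Directly stated before Juniper: Cedar.
Dogwood reaches Juniper via Dogwood → Elm → Cedar → Juniper.
Elm reaches Juniper via Elm → Cedar → Juniper.
That's Cedar, Dogwood, and Elm — 3 in all.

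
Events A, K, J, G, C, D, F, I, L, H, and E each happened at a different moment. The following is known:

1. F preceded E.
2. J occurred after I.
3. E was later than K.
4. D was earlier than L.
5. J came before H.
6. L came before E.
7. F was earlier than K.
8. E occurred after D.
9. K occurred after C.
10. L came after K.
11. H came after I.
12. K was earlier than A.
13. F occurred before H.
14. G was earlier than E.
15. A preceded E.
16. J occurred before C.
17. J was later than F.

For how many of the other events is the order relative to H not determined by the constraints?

Forced before H: F, I, and J.
That leaves A, C, D, E, G, K, and L with no forced order relative to H — 7.

7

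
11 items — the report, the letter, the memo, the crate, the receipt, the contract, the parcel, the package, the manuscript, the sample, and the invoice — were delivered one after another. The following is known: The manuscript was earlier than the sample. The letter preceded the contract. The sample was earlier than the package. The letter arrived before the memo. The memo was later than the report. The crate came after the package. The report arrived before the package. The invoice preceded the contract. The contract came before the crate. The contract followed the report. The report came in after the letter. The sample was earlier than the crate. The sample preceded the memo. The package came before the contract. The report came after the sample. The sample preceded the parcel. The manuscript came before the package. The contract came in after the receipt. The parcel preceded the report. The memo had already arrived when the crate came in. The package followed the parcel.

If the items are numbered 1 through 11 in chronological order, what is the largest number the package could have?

9

The package must come before the contract and the crate — 2 items forced after it.
Everything else can be placed before the package in some valid order, so the package can sit as late as position 11 − 2 = 9.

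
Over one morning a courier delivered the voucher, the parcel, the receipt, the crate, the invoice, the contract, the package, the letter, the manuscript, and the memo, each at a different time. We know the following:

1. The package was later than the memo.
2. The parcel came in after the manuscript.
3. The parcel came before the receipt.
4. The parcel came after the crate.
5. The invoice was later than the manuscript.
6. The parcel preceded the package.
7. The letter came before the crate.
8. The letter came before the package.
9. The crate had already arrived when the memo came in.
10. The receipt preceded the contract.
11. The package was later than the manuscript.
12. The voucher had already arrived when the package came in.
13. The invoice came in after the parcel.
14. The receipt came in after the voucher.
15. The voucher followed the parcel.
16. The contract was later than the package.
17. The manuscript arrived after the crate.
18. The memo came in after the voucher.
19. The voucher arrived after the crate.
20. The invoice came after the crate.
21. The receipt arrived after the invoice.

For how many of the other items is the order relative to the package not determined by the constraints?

Forced before the package: the crate, the letter, the manuscript, the memo, the parcel, and the voucher; forced after the package: the contract.
That leaves the invoice and the receipt with no forced order relative to the package — 2.

2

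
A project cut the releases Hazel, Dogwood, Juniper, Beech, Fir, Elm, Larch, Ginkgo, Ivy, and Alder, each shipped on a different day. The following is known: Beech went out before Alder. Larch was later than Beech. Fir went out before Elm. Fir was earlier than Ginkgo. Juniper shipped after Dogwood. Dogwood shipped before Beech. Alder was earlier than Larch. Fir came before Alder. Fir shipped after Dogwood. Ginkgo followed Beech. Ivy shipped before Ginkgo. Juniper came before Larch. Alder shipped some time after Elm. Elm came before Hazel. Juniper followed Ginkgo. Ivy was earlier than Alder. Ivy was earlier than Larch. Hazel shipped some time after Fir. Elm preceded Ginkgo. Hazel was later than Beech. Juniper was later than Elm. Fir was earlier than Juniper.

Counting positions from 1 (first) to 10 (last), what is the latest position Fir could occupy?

Fir must come before Alder, Elm, Ginkgo, Hazel, Juniper, and Larch — 6 releases forced after it.
Everything else can be placed before Fir in some valid order, so Fir can sit as late as position 10 − 6 = 4.

4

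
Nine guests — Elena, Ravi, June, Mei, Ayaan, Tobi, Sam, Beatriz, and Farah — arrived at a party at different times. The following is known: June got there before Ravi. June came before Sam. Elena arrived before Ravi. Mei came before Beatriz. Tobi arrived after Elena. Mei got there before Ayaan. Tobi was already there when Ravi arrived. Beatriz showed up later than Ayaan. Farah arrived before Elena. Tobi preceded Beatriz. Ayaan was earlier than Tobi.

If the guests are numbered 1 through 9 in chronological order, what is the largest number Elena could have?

Elena must come before Beatriz, Ravi, and Tobi — 3 guests forced after them.
Everything else can be placed before Elena in some valid order, so Elena can sit as late as position 9 − 3 = 6.

6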